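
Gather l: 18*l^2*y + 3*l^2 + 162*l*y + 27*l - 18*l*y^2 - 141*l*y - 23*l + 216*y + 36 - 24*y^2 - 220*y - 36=l^2*(18*y + 3) + l*(-18*y^2 + 21*y + 4) - 24*y^2 - 4*y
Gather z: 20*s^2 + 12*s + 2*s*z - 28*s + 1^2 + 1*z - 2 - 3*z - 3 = 20*s^2 - 16*s + z*(2*s - 2) - 4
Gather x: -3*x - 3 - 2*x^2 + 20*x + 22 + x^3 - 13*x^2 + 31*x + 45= x^3 - 15*x^2 + 48*x + 64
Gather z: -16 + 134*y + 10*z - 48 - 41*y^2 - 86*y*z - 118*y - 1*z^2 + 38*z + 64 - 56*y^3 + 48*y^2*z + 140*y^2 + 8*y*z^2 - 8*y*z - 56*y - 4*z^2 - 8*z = -56*y^3 + 99*y^2 - 40*y + z^2*(8*y - 5) + z*(48*y^2 - 94*y + 40)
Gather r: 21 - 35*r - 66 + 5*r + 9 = -30*r - 36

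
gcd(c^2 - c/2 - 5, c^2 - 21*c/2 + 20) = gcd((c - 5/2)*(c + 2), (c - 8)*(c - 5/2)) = c - 5/2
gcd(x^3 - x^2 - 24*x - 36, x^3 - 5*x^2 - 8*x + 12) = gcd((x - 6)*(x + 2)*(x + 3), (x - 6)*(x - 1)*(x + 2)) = x^2 - 4*x - 12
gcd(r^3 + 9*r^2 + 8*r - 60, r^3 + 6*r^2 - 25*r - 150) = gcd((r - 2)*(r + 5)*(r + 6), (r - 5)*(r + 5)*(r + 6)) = r^2 + 11*r + 30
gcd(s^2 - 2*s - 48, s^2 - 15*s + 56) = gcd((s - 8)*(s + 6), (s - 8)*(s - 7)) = s - 8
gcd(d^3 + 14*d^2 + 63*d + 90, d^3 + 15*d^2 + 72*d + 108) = d^2 + 9*d + 18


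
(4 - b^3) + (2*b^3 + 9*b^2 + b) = b^3 + 9*b^2 + b + 4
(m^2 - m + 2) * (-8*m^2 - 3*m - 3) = -8*m^4 + 5*m^3 - 16*m^2 - 3*m - 6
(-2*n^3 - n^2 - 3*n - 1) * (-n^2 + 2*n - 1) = 2*n^5 - 3*n^4 + 3*n^3 - 4*n^2 + n + 1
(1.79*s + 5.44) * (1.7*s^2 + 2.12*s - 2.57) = 3.043*s^3 + 13.0428*s^2 + 6.9325*s - 13.9808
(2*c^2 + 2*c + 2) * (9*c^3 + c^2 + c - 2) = 18*c^5 + 20*c^4 + 22*c^3 - 2*c - 4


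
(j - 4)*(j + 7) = j^2 + 3*j - 28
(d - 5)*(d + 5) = d^2 - 25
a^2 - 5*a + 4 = (a - 4)*(a - 1)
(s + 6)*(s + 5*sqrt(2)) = s^2 + 6*s + 5*sqrt(2)*s + 30*sqrt(2)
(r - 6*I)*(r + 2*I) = r^2 - 4*I*r + 12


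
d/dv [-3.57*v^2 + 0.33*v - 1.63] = 0.33 - 7.14*v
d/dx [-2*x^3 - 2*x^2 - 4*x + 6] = -6*x^2 - 4*x - 4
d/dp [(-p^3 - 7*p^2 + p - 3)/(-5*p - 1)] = 2*(5*p^3 + 19*p^2 + 7*p - 8)/(25*p^2 + 10*p + 1)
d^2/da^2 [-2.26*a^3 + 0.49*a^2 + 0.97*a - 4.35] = 0.98 - 13.56*a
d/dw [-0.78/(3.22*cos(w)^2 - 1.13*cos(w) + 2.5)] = (0.8814 - 5.0232*cos(w))*sin(w)/(3.22*cos(w)^2 - 1.13*cos(w) + 2.5)^2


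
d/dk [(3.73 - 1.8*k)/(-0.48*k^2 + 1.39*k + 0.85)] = (-0.864*k^2 + 3.5808*k - 6.7147)/(0.2304*k^4 - 1.3344*k^3 + 1.1161*k^2 + 2.363*k + 0.7225)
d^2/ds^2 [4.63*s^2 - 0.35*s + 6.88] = 9.26000000000000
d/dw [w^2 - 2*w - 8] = 2*w - 2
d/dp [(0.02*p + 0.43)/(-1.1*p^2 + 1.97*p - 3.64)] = (0.022*p^2 + 0.946*p - 0.9199)/(1.21*p^4 - 4.334*p^3 + 11.8889*p^2 - 14.3416*p + 13.2496)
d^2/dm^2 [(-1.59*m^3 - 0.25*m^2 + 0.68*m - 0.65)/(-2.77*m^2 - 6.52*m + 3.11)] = (1.4210854715202e-14*m^5 + 143.112474*m^3 - 150.598128*m^2 + 127.559418*m + 43.721688)/(21.253933*m^6 + 150.081924*m^5 + 281.673267*m^4 - 59.839256*m^3 - 316.246881*m^2 + 189.186276*m - 30.080231)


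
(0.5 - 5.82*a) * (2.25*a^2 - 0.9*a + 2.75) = -13.095*a^3 + 6.363*a^2 - 16.455*a + 1.375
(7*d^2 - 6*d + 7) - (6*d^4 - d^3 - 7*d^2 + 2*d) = -6*d^4 + d^3 + 14*d^2 - 8*d + 7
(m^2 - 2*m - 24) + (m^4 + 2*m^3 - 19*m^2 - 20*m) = m^4 + 2*m^3 - 18*m^2 - 22*m - 24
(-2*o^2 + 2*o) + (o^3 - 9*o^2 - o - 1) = o^3 - 11*o^2 + o - 1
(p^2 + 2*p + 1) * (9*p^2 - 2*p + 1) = 9*p^4 + 16*p^3 + 6*p^2 + 1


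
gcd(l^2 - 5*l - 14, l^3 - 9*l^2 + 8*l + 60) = l + 2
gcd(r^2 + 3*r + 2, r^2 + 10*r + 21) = 1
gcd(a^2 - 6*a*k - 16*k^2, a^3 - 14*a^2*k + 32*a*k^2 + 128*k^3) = a^2 - 6*a*k - 16*k^2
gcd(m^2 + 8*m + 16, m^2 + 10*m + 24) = m + 4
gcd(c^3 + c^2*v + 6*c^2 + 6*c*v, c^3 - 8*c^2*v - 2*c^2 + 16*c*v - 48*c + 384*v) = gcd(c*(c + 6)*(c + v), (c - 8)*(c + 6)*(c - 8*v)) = c + 6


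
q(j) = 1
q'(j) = 0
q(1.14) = 1.00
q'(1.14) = 0.00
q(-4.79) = 1.00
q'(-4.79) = 0.00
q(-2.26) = 1.00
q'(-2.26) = 0.00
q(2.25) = 1.00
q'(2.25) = 0.00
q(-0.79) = 1.00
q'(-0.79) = 0.00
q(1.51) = 1.00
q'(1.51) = 0.00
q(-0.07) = 1.00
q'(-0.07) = 0.00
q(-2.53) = 1.00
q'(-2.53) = 0.00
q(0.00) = 1.00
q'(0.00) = 0.00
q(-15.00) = 1.00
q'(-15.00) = 0.00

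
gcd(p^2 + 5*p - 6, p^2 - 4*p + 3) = p - 1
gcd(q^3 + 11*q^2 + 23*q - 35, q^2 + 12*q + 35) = q^2 + 12*q + 35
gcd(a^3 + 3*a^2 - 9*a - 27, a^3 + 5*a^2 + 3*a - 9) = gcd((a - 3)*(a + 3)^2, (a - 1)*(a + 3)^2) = a^2 + 6*a + 9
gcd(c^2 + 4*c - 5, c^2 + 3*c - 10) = c + 5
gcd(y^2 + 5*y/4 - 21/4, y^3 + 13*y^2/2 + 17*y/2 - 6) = y + 3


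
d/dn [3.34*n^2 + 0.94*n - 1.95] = 6.68*n + 0.94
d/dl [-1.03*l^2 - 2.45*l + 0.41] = -2.06*l - 2.45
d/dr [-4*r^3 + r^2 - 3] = 2*r*(1 - 6*r)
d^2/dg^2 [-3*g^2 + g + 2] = -6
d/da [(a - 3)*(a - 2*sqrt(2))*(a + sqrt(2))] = 3*a^2 - 6*a - 2*sqrt(2)*a - 4 + 3*sqrt(2)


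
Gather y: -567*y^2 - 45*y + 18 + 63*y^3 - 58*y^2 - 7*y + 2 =63*y^3 - 625*y^2 - 52*y + 20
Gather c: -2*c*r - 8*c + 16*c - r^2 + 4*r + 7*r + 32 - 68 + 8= c*(8 - 2*r) - r^2 + 11*r - 28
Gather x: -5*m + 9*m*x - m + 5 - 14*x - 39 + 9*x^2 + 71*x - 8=-6*m + 9*x^2 + x*(9*m + 57) - 42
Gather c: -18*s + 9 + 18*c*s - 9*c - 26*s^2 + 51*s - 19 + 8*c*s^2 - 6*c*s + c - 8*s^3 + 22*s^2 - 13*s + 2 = c*(8*s^2 + 12*s - 8) - 8*s^3 - 4*s^2 + 20*s - 8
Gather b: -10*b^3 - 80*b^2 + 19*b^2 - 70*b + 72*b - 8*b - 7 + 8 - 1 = -10*b^3 - 61*b^2 - 6*b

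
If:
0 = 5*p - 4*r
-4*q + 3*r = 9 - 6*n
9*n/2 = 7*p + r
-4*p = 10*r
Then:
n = 0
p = 0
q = -9/4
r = 0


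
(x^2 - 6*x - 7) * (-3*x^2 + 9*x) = -3*x^4 + 27*x^3 - 33*x^2 - 63*x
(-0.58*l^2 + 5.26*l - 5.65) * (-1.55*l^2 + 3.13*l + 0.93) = 0.899*l^4 - 9.9684*l^3 + 24.6819*l^2 - 12.7927*l - 5.2545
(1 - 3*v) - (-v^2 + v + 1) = v^2 - 4*v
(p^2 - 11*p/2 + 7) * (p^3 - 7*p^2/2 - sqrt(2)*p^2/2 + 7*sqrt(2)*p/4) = p^5 - 9*p^4 - sqrt(2)*p^4/2 + 9*sqrt(2)*p^3/2 + 105*p^3/4 - 49*p^2/2 - 105*sqrt(2)*p^2/8 + 49*sqrt(2)*p/4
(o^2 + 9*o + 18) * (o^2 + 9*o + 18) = o^4 + 18*o^3 + 117*o^2 + 324*o + 324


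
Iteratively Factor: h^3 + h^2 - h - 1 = (h + 1)*(h^2 - 1) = (h - 1)*(h + 1)*(h + 1)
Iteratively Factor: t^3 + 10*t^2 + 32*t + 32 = (t + 2)*(t^2 + 8*t + 16) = (t + 2)*(t + 4)*(t + 4)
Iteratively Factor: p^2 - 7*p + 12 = (p - 4)*(p - 3)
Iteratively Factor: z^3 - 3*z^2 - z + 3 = (z + 1)*(z^2 - 4*z + 3) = (z - 1)*(z + 1)*(z - 3)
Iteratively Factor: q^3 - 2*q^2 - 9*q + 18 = (q - 2)*(q^2 - 9) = (q - 3)*(q - 2)*(q + 3)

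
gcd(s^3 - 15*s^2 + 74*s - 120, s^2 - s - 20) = s - 5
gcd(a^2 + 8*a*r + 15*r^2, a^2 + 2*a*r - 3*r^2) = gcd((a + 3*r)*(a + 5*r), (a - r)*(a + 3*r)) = a + 3*r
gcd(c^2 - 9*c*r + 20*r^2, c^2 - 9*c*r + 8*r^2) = 1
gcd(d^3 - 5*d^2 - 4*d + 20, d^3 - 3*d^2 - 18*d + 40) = d^2 - 7*d + 10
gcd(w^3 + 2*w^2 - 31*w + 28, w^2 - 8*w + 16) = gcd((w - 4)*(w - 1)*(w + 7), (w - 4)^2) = w - 4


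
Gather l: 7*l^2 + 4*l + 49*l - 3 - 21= 7*l^2 + 53*l - 24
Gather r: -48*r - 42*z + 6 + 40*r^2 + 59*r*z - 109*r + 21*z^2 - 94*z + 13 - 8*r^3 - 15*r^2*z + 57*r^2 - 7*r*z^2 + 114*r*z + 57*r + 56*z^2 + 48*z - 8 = -8*r^3 + r^2*(97 - 15*z) + r*(-7*z^2 + 173*z - 100) + 77*z^2 - 88*z + 11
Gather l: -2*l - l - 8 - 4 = -3*l - 12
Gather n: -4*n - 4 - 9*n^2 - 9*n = -9*n^2 - 13*n - 4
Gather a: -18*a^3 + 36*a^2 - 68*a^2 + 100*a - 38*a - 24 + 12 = -18*a^3 - 32*a^2 + 62*a - 12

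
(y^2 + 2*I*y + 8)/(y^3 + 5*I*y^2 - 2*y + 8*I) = (y - 2*I)/(y^2 + I*y + 2)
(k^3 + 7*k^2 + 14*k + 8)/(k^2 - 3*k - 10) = (k^2 + 5*k + 4)/(k - 5)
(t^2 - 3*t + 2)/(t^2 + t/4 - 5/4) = 4*(t - 2)/(4*t + 5)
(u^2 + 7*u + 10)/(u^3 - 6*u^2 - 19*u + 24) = (u^2 + 7*u + 10)/(u^3 - 6*u^2 - 19*u + 24)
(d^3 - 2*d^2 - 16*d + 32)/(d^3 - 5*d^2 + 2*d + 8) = (d + 4)/(d + 1)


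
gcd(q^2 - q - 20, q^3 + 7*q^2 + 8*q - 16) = q + 4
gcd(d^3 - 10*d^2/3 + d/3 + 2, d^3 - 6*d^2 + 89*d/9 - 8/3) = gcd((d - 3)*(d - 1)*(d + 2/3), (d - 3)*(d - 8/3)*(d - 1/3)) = d - 3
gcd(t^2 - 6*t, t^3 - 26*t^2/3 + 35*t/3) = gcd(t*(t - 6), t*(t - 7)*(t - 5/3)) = t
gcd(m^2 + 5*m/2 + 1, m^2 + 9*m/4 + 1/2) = m + 2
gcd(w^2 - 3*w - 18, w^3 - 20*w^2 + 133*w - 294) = w - 6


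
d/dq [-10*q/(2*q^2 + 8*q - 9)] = 10*(2*q^2 + 9)/(4*q^4 + 32*q^3 + 28*q^2 - 144*q + 81)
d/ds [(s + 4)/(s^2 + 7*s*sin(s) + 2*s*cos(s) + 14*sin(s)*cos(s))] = (s^2 + 7*s*sin(s) + 2*s*cos(s) - (s + 4)*(-2*s*sin(s) + 7*s*cos(s) + 2*s + 7*sin(s) + 2*cos(s) + 14*cos(2*s)) + 7*sin(2*s))/((s + 7*sin(s))^2*(s + 2*cos(s))^2)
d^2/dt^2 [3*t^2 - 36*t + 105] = 6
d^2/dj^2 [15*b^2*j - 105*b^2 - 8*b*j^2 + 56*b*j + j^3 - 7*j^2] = -16*b + 6*j - 14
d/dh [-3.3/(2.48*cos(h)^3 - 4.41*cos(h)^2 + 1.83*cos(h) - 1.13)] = (-24.552*cos(h)^2 + 29.106*cos(h) - 6.039)*sin(h)/(2.48*cos(h)^3 - 4.41*cos(h)^2 + 1.83*cos(h) - 1.13)^2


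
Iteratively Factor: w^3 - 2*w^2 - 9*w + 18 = (w - 2)*(w^2 - 9) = (w - 3)*(w - 2)*(w + 3)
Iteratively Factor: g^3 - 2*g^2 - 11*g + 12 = (g - 1)*(g^2 - g - 12) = (g - 4)*(g - 1)*(g + 3)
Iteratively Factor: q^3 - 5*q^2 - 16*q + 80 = (q - 5)*(q^2 - 16) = (q - 5)*(q - 4)*(q + 4)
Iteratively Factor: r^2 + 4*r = (r + 4)*(r)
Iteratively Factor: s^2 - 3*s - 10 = (s + 2)*(s - 5)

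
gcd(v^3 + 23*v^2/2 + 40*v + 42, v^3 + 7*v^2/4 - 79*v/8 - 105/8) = v + 7/2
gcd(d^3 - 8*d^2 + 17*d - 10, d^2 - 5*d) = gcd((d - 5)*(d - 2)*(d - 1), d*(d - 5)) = d - 5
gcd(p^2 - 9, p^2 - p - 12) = p + 3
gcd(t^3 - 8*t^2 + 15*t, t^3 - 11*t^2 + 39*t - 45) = t^2 - 8*t + 15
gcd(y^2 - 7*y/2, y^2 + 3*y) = y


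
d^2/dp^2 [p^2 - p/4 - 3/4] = 2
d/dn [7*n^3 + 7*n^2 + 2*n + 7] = 21*n^2 + 14*n + 2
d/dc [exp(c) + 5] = exp(c)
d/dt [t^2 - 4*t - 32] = 2*t - 4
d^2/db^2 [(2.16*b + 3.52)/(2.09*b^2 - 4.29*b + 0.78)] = ((3.8192 - 27.0864*b)*(2.09*b^2 - 4.29*b + 0.78) + (2.16*b + 3.52)*(4.18*b - 4.29)*(8.36*b - 8.58))/(2.09*b^2 - 4.29*b + 0.78)^3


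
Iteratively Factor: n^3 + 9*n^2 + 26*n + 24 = (n + 4)*(n^2 + 5*n + 6) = (n + 2)*(n + 4)*(n + 3)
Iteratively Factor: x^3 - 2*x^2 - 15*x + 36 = (x - 3)*(x^2 + x - 12) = (x - 3)^2*(x + 4)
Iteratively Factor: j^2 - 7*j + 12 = (j - 3)*(j - 4)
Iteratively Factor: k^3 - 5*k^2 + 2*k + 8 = (k + 1)*(k^2 - 6*k + 8) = (k - 2)*(k + 1)*(k - 4)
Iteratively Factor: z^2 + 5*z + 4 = (z + 1)*(z + 4)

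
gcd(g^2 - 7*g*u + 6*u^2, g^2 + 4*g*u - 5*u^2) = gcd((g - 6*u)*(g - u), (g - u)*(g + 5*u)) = -g + u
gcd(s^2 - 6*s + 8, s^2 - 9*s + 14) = s - 2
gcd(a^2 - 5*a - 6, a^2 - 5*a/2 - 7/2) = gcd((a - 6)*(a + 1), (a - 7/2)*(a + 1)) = a + 1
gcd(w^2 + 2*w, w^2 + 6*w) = w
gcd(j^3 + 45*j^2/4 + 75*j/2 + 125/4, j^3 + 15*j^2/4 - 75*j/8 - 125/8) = j^2 + 25*j/4 + 25/4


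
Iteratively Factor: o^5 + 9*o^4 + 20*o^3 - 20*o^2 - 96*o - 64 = (o + 4)*(o^4 + 5*o^3 - 20*o - 16) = (o - 2)*(o + 4)*(o^3 + 7*o^2 + 14*o + 8) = (o - 2)*(o + 1)*(o + 4)*(o^2 + 6*o + 8) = (o - 2)*(o + 1)*(o + 4)^2*(o + 2)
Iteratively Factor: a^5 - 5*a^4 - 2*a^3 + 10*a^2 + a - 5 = (a - 1)*(a^4 - 4*a^3 - 6*a^2 + 4*a + 5) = (a - 5)*(a - 1)*(a^3 + a^2 - a - 1) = (a - 5)*(a - 1)^2*(a^2 + 2*a + 1) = (a - 5)*(a - 1)^2*(a + 1)*(a + 1)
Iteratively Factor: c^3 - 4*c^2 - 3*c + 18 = (c + 2)*(c^2 - 6*c + 9) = (c - 3)*(c + 2)*(c - 3)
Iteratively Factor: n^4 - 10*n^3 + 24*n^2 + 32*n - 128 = (n - 4)*(n^3 - 6*n^2 + 32) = (n - 4)*(n + 2)*(n^2 - 8*n + 16) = (n - 4)^2*(n + 2)*(n - 4)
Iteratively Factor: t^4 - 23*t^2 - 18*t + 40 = (t + 2)*(t^3 - 2*t^2 - 19*t + 20) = (t - 5)*(t + 2)*(t^2 + 3*t - 4) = (t - 5)*(t - 1)*(t + 2)*(t + 4)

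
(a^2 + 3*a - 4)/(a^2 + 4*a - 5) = (a + 4)/(a + 5)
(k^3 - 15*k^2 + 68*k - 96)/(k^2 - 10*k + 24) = (k^2 - 11*k + 24)/(k - 6)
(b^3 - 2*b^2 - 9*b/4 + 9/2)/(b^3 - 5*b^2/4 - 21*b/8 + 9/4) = 2*(2*b - 3)/(4*b - 3)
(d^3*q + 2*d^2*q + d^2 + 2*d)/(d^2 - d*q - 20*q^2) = d*(-d^2*q - 2*d*q - d - 2)/(-d^2 + d*q + 20*q^2)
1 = 1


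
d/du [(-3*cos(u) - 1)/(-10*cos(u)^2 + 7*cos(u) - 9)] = (-30*sin(u)^2 + 20*cos(u) - 4)*sin(u)/(10*cos(u)^2 - 7*cos(u) + 9)^2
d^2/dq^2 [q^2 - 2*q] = 2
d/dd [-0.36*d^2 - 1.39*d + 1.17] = -0.72*d - 1.39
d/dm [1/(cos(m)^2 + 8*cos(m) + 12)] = 2*(cos(m) + 4)*sin(m)/(cos(m)^2 + 8*cos(m) + 12)^2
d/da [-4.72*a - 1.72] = -4.72000000000000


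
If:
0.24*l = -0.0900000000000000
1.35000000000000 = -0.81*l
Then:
No Solution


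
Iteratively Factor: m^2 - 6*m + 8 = (m - 4)*(m - 2)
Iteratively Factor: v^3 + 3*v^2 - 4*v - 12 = (v - 2)*(v^2 + 5*v + 6) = (v - 2)*(v + 2)*(v + 3)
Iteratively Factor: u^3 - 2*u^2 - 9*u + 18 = (u - 3)*(u^2 + u - 6) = (u - 3)*(u + 3)*(u - 2)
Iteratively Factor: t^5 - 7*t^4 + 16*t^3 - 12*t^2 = (t - 3)*(t^4 - 4*t^3 + 4*t^2) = (t - 3)*(t - 2)*(t^3 - 2*t^2) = t*(t - 3)*(t - 2)*(t^2 - 2*t) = t*(t - 3)*(t - 2)^2*(t)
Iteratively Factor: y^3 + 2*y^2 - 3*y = (y)*(y^2 + 2*y - 3) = y*(y + 3)*(y - 1)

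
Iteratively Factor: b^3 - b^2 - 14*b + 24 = (b - 3)*(b^2 + 2*b - 8) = (b - 3)*(b + 4)*(b - 2)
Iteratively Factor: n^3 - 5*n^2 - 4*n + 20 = (n - 2)*(n^2 - 3*n - 10) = (n - 2)*(n + 2)*(n - 5)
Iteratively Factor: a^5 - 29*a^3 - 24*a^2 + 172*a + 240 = (a - 3)*(a^4 + 3*a^3 - 20*a^2 - 84*a - 80) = (a - 3)*(a + 4)*(a^3 - a^2 - 16*a - 20) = (a - 5)*(a - 3)*(a + 4)*(a^2 + 4*a + 4) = (a - 5)*(a - 3)*(a + 2)*(a + 4)*(a + 2)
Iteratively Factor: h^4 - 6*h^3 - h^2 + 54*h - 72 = (h - 4)*(h^3 - 2*h^2 - 9*h + 18) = (h - 4)*(h - 3)*(h^2 + h - 6) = (h - 4)*(h - 3)*(h - 2)*(h + 3)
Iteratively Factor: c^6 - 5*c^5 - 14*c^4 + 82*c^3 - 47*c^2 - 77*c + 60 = (c + 1)*(c^5 - 6*c^4 - 8*c^3 + 90*c^2 - 137*c + 60) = (c + 1)*(c + 4)*(c^4 - 10*c^3 + 32*c^2 - 38*c + 15) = (c - 3)*(c + 1)*(c + 4)*(c^3 - 7*c^2 + 11*c - 5) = (c - 3)*(c - 1)*(c + 1)*(c + 4)*(c^2 - 6*c + 5) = (c - 5)*(c - 3)*(c - 1)*(c + 1)*(c + 4)*(c - 1)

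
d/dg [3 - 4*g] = -4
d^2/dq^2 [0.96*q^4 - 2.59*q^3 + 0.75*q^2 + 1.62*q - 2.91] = 11.52*q^2 - 15.54*q + 1.5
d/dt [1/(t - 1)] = -1/(t - 1)^2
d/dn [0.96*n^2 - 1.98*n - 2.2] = 1.92*n - 1.98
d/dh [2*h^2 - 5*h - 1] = 4*h - 5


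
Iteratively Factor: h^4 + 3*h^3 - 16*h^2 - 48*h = (h + 4)*(h^3 - h^2 - 12*h) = (h - 4)*(h + 4)*(h^2 + 3*h) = h*(h - 4)*(h + 4)*(h + 3)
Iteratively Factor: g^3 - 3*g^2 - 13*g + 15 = (g + 3)*(g^2 - 6*g + 5) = (g - 1)*(g + 3)*(g - 5)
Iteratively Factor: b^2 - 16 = (b + 4)*(b - 4)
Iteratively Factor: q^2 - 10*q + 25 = (q - 5)*(q - 5)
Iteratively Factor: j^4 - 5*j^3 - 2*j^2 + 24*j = (j - 3)*(j^3 - 2*j^2 - 8*j) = (j - 3)*(j + 2)*(j^2 - 4*j) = (j - 4)*(j - 3)*(j + 2)*(j)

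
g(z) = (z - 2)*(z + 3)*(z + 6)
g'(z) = (z - 2)*(z + 3) + (z - 2)*(z + 6) + (z + 3)*(z + 6)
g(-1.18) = -27.90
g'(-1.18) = -12.34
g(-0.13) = -35.88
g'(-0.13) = -1.77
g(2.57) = 27.21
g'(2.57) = 55.79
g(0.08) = -35.95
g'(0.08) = 1.14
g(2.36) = 16.13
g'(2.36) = 49.75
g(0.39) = -34.88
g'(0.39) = 5.92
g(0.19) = -35.74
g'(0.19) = 2.77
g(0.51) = -34.05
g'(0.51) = 7.92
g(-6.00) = 0.00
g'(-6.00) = 24.00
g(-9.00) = -198.00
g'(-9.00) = 117.00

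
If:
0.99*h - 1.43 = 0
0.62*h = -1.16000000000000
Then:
No Solution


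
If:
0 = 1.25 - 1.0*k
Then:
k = 1.25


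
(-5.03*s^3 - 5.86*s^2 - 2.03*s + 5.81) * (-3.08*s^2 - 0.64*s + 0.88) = 15.4924*s^5 + 21.268*s^4 + 5.5764*s^3 - 21.7524*s^2 - 5.5048*s + 5.1128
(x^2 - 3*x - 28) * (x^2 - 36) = x^4 - 3*x^3 - 64*x^2 + 108*x + 1008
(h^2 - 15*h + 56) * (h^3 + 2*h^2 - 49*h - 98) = h^5 - 13*h^4 - 23*h^3 + 749*h^2 - 1274*h - 5488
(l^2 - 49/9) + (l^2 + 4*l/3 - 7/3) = 2*l^2 + 4*l/3 - 70/9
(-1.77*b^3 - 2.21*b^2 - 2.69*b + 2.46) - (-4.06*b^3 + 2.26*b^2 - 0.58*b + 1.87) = 2.29*b^3 - 4.47*b^2 - 2.11*b + 0.59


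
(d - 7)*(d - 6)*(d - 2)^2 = d^4 - 17*d^3 + 98*d^2 - 220*d + 168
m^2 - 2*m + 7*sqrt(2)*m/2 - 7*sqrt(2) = (m - 2)*(m + 7*sqrt(2)/2)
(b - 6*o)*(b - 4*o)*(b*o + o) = b^3*o - 10*b^2*o^2 + b^2*o + 24*b*o^3 - 10*b*o^2 + 24*o^3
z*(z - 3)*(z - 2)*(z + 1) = z^4 - 4*z^3 + z^2 + 6*z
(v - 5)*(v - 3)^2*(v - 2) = v^4 - 13*v^3 + 61*v^2 - 123*v + 90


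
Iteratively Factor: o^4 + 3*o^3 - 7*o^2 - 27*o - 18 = (o - 3)*(o^3 + 6*o^2 + 11*o + 6) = (o - 3)*(o + 3)*(o^2 + 3*o + 2) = (o - 3)*(o + 2)*(o + 3)*(o + 1)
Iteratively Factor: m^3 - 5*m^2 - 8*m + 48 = (m + 3)*(m^2 - 8*m + 16) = (m - 4)*(m + 3)*(m - 4)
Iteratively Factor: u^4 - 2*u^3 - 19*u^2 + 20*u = (u - 5)*(u^3 + 3*u^2 - 4*u) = u*(u - 5)*(u^2 + 3*u - 4) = u*(u - 5)*(u - 1)*(u + 4)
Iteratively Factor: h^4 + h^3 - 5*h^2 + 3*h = (h - 1)*(h^3 + 2*h^2 - 3*h) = h*(h - 1)*(h^2 + 2*h - 3) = h*(h - 1)*(h + 3)*(h - 1)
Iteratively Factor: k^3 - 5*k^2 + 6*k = (k - 3)*(k^2 - 2*k) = (k - 3)*(k - 2)*(k)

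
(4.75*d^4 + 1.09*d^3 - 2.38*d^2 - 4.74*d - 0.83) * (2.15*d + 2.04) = 10.2125*d^5 + 12.0335*d^4 - 2.8934*d^3 - 15.0462*d^2 - 11.4541*d - 1.6932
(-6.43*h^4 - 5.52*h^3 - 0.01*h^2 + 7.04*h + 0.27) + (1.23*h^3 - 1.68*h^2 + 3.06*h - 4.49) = -6.43*h^4 - 4.29*h^3 - 1.69*h^2 + 10.1*h - 4.22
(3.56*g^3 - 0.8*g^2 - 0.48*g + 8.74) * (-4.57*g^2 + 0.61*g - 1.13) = -16.2692*g^5 + 5.8276*g^4 - 2.3172*g^3 - 39.3306*g^2 + 5.8738*g - 9.8762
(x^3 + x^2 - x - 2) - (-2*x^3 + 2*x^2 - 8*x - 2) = 3*x^3 - x^2 + 7*x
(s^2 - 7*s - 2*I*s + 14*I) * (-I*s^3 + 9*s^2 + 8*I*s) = -I*s^5 + 7*s^4 + 7*I*s^4 - 49*s^3 - 10*I*s^3 + 16*s^2 + 70*I*s^2 - 112*s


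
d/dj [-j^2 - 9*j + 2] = -2*j - 9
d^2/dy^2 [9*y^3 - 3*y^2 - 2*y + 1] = 54*y - 6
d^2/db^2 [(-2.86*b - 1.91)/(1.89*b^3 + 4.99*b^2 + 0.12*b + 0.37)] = (-61.297236*b^5 - 243.710208*b^4 - 429.345692*b^3 - 263.954298*b^2 + 32.834238*b + 7.251826)/(6.751269*b^9 + 53.474337*b^8 + 142.469523*b^7 + 135.006922*b^6 + 29.982726*b^5 + 28.358175*b^4 + 2.107287*b^3 + 2.065377*b^2 + 0.049284*b + 0.050653)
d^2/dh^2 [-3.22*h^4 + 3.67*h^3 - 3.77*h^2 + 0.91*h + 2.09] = -38.64*h^2 + 22.02*h - 7.54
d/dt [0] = 0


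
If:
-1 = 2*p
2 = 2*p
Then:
No Solution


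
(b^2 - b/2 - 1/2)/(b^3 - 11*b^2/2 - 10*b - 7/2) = (b - 1)/(b^2 - 6*b - 7)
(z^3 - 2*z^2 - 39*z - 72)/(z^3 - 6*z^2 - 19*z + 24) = (z + 3)/(z - 1)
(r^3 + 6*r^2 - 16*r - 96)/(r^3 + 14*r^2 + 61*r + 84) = (r^2 + 2*r - 24)/(r^2 + 10*r + 21)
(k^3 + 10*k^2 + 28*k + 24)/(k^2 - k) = (k^3 + 10*k^2 + 28*k + 24)/(k*(k - 1))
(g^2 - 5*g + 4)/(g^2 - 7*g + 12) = (g - 1)/(g - 3)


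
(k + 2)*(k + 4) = k^2 + 6*k + 8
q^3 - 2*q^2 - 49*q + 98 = (q - 7)*(q - 2)*(q + 7)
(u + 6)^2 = u^2 + 12*u + 36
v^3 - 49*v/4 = v*(v - 7/2)*(v + 7/2)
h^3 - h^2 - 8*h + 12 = (h - 2)^2*(h + 3)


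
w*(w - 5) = w^2 - 5*w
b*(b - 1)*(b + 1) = b^3 - b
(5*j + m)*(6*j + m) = 30*j^2 + 11*j*m + m^2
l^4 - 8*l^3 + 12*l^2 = l^2*(l - 6)*(l - 2)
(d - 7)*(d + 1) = d^2 - 6*d - 7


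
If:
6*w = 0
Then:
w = 0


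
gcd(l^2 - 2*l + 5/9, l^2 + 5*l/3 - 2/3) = l - 1/3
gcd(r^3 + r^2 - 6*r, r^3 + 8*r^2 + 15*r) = r^2 + 3*r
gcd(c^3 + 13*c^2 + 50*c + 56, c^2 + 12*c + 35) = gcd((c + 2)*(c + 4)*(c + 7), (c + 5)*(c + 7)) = c + 7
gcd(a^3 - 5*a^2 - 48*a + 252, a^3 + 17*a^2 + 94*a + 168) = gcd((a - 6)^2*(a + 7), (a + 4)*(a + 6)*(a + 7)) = a + 7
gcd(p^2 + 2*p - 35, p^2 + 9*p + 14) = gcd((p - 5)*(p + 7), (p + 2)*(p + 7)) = p + 7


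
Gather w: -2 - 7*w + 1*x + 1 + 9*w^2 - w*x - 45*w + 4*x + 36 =9*w^2 + w*(-x - 52) + 5*x + 35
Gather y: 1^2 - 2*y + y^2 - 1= y^2 - 2*y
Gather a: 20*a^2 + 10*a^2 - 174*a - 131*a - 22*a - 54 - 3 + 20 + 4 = 30*a^2 - 327*a - 33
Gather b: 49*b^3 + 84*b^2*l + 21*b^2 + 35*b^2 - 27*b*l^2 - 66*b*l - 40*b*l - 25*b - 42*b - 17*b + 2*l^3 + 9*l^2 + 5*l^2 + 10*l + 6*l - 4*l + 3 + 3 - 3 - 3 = 49*b^3 + b^2*(84*l + 56) + b*(-27*l^2 - 106*l - 84) + 2*l^3 + 14*l^2 + 12*l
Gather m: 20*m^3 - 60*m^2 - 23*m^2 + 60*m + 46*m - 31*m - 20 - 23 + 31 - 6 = 20*m^3 - 83*m^2 + 75*m - 18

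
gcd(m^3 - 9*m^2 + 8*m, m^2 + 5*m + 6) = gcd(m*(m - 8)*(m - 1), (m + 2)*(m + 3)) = 1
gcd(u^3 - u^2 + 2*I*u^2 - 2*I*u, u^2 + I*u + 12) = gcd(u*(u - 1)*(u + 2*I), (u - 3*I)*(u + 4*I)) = 1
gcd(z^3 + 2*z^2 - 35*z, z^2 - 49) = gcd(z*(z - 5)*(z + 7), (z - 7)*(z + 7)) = z + 7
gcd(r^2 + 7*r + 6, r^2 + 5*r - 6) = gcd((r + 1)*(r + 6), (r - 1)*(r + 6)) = r + 6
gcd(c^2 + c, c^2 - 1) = c + 1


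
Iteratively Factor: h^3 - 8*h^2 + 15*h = (h)*(h^2 - 8*h + 15) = h*(h - 5)*(h - 3)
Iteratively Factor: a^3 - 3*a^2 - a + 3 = (a - 1)*(a^2 - 2*a - 3) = (a - 3)*(a - 1)*(a + 1)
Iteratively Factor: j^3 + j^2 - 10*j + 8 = (j - 2)*(j^2 + 3*j - 4) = (j - 2)*(j + 4)*(j - 1)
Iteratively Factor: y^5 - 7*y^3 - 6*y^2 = (y + 2)*(y^4 - 2*y^3 - 3*y^2) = (y - 3)*(y + 2)*(y^3 + y^2) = y*(y - 3)*(y + 2)*(y^2 + y) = y*(y - 3)*(y + 1)*(y + 2)*(y)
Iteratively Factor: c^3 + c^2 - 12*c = (c)*(c^2 + c - 12) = c*(c - 3)*(c + 4)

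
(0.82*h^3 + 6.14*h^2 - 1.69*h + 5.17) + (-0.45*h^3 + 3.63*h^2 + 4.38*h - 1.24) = 0.37*h^3 + 9.77*h^2 + 2.69*h + 3.93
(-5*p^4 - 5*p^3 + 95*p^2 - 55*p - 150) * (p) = -5*p^5 - 5*p^4 + 95*p^3 - 55*p^2 - 150*p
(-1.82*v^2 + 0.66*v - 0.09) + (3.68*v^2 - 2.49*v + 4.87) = 1.86*v^2 - 1.83*v + 4.78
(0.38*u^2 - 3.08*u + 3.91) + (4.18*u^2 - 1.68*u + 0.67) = 4.56*u^2 - 4.76*u + 4.58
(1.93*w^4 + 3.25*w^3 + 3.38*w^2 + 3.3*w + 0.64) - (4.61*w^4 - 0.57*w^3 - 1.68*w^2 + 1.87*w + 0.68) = -2.68*w^4 + 3.82*w^3 + 5.06*w^2 + 1.43*w - 0.04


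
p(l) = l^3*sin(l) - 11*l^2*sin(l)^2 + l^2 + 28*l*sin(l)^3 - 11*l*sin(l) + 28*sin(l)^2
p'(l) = l^3*cos(l) - 22*l^2*sin(l)*cos(l) + 3*l^2*sin(l) + 84*l*sin(l)^2*cos(l) - 22*l*sin(l)^2 - 11*l*cos(l) + 2*l + 28*sin(l)^3 + 56*sin(l)*cos(l) - 11*sin(l)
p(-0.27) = 1.36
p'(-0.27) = -10.47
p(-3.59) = -19.62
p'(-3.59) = 168.01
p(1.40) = 33.26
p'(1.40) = 14.06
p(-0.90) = 17.45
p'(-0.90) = -38.12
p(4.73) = -381.83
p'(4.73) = -163.04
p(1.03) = 22.46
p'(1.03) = 38.23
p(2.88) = 3.44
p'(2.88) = 29.09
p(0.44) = 3.81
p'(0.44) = 18.55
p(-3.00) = 6.98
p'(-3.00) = -27.83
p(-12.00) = -1212.27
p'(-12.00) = -2718.54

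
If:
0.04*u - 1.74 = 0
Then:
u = 43.50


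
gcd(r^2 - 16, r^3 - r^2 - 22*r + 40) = r - 4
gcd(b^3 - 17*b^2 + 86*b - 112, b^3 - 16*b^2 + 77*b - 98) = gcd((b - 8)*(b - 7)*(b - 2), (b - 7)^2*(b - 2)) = b^2 - 9*b + 14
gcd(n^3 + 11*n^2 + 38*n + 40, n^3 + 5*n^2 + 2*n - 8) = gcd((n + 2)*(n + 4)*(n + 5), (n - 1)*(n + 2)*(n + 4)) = n^2 + 6*n + 8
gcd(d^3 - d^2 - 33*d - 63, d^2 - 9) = d + 3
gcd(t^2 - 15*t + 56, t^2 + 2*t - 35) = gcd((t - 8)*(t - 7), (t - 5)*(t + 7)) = 1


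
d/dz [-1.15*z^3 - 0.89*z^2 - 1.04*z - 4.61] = -3.45*z^2 - 1.78*z - 1.04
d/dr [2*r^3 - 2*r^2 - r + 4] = 6*r^2 - 4*r - 1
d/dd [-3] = 0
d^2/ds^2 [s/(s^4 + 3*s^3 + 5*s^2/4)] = 8*(-(4*s^2 + 12*s + 5)*(40*s^2 + 72*s + 15) + 4*(8*s^2 + 18*s + 5)^2)/(s^3*(4*s^2 + 12*s + 5)^3)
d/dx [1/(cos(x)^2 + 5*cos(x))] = (2*cos(x) + 5)*sin(x)/((cos(x) + 5)^2*cos(x)^2)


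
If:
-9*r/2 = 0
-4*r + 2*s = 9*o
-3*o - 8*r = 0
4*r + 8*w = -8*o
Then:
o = 0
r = 0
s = 0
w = 0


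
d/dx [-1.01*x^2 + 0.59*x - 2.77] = 0.59 - 2.02*x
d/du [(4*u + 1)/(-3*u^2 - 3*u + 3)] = (-4*u^2 - 4*u + (2*u + 1)*(4*u + 1) + 4)/(3*(u^2 + u - 1)^2)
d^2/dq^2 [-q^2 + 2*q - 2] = -2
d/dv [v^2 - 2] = 2*v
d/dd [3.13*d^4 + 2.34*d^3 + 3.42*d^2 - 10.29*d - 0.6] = 12.52*d^3 + 7.02*d^2 + 6.84*d - 10.29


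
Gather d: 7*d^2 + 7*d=7*d^2 + 7*d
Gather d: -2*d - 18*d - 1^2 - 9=-20*d - 10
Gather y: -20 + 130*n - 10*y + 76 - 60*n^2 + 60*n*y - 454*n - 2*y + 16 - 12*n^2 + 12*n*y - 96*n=-72*n^2 - 420*n + y*(72*n - 12) + 72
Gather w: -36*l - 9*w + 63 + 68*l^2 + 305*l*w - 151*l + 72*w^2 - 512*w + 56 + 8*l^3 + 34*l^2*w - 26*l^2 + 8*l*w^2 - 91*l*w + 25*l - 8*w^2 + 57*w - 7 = 8*l^3 + 42*l^2 - 162*l + w^2*(8*l + 64) + w*(34*l^2 + 214*l - 464) + 112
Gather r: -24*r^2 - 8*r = -24*r^2 - 8*r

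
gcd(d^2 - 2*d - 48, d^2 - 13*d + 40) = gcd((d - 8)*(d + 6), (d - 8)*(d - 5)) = d - 8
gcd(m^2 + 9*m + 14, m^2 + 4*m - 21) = m + 7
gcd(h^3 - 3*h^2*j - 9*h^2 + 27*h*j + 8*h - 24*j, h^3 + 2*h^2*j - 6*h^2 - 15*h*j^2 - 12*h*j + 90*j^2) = h - 3*j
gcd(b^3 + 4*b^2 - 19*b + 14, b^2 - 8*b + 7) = b - 1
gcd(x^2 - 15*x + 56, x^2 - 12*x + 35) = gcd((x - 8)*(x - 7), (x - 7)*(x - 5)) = x - 7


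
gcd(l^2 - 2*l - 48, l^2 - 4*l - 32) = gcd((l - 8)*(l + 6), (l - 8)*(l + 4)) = l - 8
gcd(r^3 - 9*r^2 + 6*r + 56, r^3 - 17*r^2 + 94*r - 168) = r^2 - 11*r + 28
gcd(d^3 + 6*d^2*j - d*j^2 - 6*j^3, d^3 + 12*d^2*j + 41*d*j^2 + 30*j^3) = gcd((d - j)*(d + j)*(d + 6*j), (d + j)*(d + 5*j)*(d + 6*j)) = d^2 + 7*d*j + 6*j^2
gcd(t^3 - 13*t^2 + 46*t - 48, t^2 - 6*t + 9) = t - 3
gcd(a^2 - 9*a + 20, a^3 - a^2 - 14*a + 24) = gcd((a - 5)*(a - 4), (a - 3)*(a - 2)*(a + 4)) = 1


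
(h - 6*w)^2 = h^2 - 12*h*w + 36*w^2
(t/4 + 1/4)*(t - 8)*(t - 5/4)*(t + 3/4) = t^4/4 - 15*t^3/8 - 87*t^2/64 + 169*t/64 + 15/8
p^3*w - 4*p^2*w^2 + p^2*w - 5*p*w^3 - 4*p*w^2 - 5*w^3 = (p - 5*w)*(p + w)*(p*w + w)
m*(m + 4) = m^2 + 4*m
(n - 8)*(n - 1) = n^2 - 9*n + 8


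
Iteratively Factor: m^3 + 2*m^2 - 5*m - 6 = (m + 3)*(m^2 - m - 2) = (m + 1)*(m + 3)*(m - 2)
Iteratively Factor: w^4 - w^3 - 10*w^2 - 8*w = (w - 4)*(w^3 + 3*w^2 + 2*w) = (w - 4)*(w + 2)*(w^2 + w) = (w - 4)*(w + 1)*(w + 2)*(w)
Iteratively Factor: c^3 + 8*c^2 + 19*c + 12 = (c + 4)*(c^2 + 4*c + 3) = (c + 3)*(c + 4)*(c + 1)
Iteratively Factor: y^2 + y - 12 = (y + 4)*(y - 3)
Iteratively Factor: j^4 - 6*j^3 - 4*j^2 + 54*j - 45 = (j + 3)*(j^3 - 9*j^2 + 23*j - 15) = (j - 5)*(j + 3)*(j^2 - 4*j + 3) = (j - 5)*(j - 3)*(j + 3)*(j - 1)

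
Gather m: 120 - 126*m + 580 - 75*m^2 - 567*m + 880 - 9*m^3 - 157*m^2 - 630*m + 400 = -9*m^3 - 232*m^2 - 1323*m + 1980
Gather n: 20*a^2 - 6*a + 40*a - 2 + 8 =20*a^2 + 34*a + 6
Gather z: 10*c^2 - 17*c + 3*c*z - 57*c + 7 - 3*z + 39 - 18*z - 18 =10*c^2 - 74*c + z*(3*c - 21) + 28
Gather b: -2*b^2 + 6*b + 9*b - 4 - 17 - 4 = -2*b^2 + 15*b - 25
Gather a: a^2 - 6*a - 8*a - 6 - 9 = a^2 - 14*a - 15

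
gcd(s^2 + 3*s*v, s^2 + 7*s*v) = s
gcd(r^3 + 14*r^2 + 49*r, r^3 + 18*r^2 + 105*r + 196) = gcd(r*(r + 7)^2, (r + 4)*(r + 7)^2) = r^2 + 14*r + 49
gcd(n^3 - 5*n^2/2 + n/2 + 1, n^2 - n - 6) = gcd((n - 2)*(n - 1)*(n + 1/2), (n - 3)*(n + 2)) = 1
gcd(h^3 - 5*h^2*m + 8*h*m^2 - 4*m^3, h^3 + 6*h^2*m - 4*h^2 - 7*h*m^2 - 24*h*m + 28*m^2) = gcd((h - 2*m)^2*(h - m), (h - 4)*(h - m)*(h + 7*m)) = h - m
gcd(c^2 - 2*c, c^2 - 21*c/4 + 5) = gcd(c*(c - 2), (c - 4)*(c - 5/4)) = 1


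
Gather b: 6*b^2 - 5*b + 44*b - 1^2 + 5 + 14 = 6*b^2 + 39*b + 18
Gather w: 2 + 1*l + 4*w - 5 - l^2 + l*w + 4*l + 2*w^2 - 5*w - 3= -l^2 + 5*l + 2*w^2 + w*(l - 1) - 6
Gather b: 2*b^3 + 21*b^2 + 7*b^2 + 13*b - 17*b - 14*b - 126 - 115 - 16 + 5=2*b^3 + 28*b^2 - 18*b - 252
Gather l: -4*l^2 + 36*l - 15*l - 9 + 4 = -4*l^2 + 21*l - 5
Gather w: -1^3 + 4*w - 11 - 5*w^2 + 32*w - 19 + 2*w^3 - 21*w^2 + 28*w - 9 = 2*w^3 - 26*w^2 + 64*w - 40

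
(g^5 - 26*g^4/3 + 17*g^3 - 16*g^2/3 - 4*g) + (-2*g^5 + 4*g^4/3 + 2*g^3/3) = -g^5 - 22*g^4/3 + 53*g^3/3 - 16*g^2/3 - 4*g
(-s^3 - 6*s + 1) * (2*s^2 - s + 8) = -2*s^5 + s^4 - 20*s^3 + 8*s^2 - 49*s + 8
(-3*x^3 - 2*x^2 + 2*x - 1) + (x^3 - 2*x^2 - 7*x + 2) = -2*x^3 - 4*x^2 - 5*x + 1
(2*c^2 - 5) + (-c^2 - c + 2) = c^2 - c - 3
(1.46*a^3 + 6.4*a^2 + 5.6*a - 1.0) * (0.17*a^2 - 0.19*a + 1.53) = 0.2482*a^5 + 0.8106*a^4 + 1.9698*a^3 + 8.558*a^2 + 8.758*a - 1.53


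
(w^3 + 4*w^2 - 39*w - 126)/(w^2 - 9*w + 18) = (w^2 + 10*w + 21)/(w - 3)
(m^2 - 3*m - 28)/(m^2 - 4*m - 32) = (m - 7)/(m - 8)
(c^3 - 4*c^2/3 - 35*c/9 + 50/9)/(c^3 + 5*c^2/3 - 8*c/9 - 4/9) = (9*c^2 - 30*c + 25)/(9*c^2 - 3*c - 2)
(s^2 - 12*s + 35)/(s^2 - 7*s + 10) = (s - 7)/(s - 2)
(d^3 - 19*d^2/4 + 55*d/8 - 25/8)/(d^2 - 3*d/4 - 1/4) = (8*d^2 - 30*d + 25)/(2*(4*d + 1))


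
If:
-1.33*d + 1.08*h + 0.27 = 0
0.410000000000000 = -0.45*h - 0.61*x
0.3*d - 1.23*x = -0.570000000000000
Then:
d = -0.83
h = -1.27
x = 0.26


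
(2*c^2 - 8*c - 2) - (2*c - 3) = 2*c^2 - 10*c + 1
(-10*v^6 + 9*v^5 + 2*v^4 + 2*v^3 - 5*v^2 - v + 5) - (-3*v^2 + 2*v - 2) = -10*v^6 + 9*v^5 + 2*v^4 + 2*v^3 - 2*v^2 - 3*v + 7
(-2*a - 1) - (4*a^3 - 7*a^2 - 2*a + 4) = -4*a^3 + 7*a^2 - 5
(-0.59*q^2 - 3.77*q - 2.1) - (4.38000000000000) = -0.59*q^2 - 3.77*q - 6.48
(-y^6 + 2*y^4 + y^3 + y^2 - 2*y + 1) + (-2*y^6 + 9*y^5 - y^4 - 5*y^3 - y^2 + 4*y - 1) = -3*y^6 + 9*y^5 + y^4 - 4*y^3 + 2*y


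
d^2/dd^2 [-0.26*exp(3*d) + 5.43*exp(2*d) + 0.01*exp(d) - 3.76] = (-2.34*exp(2*d) + 21.72*exp(d) + 0.01)*exp(d)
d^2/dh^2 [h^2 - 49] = 2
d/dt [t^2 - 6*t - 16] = 2*t - 6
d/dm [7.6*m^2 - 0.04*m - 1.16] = 15.2*m - 0.04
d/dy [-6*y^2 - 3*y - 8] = -12*y - 3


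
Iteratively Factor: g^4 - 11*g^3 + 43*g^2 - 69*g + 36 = (g - 1)*(g^3 - 10*g^2 + 33*g - 36) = (g - 3)*(g - 1)*(g^2 - 7*g + 12) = (g - 3)^2*(g - 1)*(g - 4)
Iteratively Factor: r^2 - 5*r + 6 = (r - 2)*(r - 3)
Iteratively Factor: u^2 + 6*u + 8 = (u + 4)*(u + 2)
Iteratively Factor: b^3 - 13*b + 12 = (b - 1)*(b^2 + b - 12) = (b - 1)*(b + 4)*(b - 3)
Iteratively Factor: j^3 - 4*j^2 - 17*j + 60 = (j - 3)*(j^2 - j - 20) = (j - 5)*(j - 3)*(j + 4)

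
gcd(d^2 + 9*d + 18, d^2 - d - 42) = d + 6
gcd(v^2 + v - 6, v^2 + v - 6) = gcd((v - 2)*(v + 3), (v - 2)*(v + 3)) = v^2 + v - 6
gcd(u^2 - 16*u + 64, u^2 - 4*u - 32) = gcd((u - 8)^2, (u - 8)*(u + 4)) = u - 8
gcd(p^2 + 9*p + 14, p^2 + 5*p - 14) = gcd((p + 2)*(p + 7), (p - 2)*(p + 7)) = p + 7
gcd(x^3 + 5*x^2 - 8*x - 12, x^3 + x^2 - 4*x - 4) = x^2 - x - 2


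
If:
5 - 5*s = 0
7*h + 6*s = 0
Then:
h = -6/7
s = 1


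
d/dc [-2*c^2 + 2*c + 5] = 2 - 4*c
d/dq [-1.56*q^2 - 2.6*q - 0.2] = -3.12*q - 2.6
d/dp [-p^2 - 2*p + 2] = -2*p - 2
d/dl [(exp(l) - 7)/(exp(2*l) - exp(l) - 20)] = (-(exp(l) - 7)*(2*exp(l) - 1) + exp(2*l) - exp(l) - 20)*exp(l)/(-exp(2*l) + exp(l) + 20)^2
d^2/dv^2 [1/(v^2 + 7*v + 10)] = 2*(-v^2 - 7*v + (2*v + 7)^2 - 10)/(v^2 + 7*v + 10)^3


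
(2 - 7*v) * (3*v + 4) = -21*v^2 - 22*v + 8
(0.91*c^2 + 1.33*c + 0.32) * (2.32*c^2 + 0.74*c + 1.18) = 2.1112*c^4 + 3.759*c^3 + 2.8004*c^2 + 1.8062*c + 0.3776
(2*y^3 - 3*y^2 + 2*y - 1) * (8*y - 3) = 16*y^4 - 30*y^3 + 25*y^2 - 14*y + 3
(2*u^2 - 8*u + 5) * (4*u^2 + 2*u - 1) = 8*u^4 - 28*u^3 + 2*u^2 + 18*u - 5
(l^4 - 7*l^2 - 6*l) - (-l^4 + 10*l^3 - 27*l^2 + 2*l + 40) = 2*l^4 - 10*l^3 + 20*l^2 - 8*l - 40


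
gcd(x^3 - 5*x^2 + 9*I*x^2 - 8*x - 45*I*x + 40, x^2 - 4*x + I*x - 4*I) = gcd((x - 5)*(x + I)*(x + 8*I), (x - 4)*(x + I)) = x + I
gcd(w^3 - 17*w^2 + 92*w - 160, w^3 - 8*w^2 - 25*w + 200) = w^2 - 13*w + 40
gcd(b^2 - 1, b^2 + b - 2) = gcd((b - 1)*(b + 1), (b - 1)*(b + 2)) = b - 1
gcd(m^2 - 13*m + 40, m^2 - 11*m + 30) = m - 5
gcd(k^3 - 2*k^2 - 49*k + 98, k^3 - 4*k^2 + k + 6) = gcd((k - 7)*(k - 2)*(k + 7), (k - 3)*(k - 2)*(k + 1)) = k - 2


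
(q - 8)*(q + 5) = q^2 - 3*q - 40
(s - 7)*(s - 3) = s^2 - 10*s + 21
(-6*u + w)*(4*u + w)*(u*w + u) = -24*u^3*w - 24*u^3 - 2*u^2*w^2 - 2*u^2*w + u*w^3 + u*w^2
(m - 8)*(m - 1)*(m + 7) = m^3 - 2*m^2 - 55*m + 56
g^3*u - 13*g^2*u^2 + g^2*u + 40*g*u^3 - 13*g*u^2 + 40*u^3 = (g - 8*u)*(g - 5*u)*(g*u + u)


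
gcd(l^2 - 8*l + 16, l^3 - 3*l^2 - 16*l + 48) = l - 4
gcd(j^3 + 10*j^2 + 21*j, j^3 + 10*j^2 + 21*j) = j^3 + 10*j^2 + 21*j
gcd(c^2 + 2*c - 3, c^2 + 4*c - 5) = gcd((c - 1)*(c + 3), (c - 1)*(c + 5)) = c - 1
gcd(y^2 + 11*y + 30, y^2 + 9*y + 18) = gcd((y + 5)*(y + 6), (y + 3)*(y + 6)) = y + 6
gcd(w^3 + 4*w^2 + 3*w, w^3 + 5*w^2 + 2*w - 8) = 1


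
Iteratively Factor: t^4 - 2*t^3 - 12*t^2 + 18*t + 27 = (t - 3)*(t^3 + t^2 - 9*t - 9) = (t - 3)*(t + 3)*(t^2 - 2*t - 3) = (t - 3)^2*(t + 3)*(t + 1)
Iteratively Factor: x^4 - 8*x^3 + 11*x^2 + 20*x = (x - 4)*(x^3 - 4*x^2 - 5*x) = x*(x - 4)*(x^2 - 4*x - 5) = x*(x - 5)*(x - 4)*(x + 1)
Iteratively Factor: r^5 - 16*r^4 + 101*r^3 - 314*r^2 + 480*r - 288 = (r - 4)*(r^4 - 12*r^3 + 53*r^2 - 102*r + 72) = (r - 4)*(r - 2)*(r^3 - 10*r^2 + 33*r - 36) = (r - 4)*(r - 3)*(r - 2)*(r^2 - 7*r + 12) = (r - 4)*(r - 3)^2*(r - 2)*(r - 4)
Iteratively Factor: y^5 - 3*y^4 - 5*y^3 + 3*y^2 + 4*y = (y)*(y^4 - 3*y^3 - 5*y^2 + 3*y + 4) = y*(y + 1)*(y^3 - 4*y^2 - y + 4) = y*(y - 1)*(y + 1)*(y^2 - 3*y - 4) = y*(y - 4)*(y - 1)*(y + 1)*(y + 1)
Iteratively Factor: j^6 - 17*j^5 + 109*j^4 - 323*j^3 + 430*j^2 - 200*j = (j - 5)*(j^5 - 12*j^4 + 49*j^3 - 78*j^2 + 40*j) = (j - 5)*(j - 4)*(j^4 - 8*j^3 + 17*j^2 - 10*j) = (j - 5)*(j - 4)*(j - 2)*(j^3 - 6*j^2 + 5*j) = (j - 5)*(j - 4)*(j - 2)*(j - 1)*(j^2 - 5*j) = j*(j - 5)*(j - 4)*(j - 2)*(j - 1)*(j - 5)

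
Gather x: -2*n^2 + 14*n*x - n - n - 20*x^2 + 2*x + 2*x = -2*n^2 - 2*n - 20*x^2 + x*(14*n + 4)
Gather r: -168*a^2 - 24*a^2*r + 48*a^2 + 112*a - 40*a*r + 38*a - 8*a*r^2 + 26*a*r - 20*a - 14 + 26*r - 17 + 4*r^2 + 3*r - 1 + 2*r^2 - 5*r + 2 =-120*a^2 + 130*a + r^2*(6 - 8*a) + r*(-24*a^2 - 14*a + 24) - 30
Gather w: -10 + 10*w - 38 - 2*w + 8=8*w - 40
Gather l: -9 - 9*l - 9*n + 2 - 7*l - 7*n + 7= -16*l - 16*n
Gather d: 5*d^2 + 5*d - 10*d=5*d^2 - 5*d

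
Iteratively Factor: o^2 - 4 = (o + 2)*(o - 2)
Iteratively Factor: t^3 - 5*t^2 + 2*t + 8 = (t + 1)*(t^2 - 6*t + 8) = (t - 4)*(t + 1)*(t - 2)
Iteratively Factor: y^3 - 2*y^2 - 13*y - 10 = (y + 2)*(y^2 - 4*y - 5) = (y - 5)*(y + 2)*(y + 1)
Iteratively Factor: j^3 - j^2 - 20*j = (j)*(j^2 - j - 20) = j*(j - 5)*(j + 4)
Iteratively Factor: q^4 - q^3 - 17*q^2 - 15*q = (q)*(q^3 - q^2 - 17*q - 15) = q*(q + 3)*(q^2 - 4*q - 5) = q*(q - 5)*(q + 3)*(q + 1)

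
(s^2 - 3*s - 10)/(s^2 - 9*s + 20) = (s + 2)/(s - 4)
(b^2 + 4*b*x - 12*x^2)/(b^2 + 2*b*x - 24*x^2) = (-b + 2*x)/(-b + 4*x)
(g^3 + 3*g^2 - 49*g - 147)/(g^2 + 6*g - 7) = (g^2 - 4*g - 21)/(g - 1)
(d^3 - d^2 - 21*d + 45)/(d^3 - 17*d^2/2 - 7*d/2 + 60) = 2*(d^2 + 2*d - 15)/(2*d^2 - 11*d - 40)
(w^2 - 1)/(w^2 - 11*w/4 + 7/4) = 4*(w + 1)/(4*w - 7)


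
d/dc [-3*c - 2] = -3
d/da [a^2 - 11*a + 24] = 2*a - 11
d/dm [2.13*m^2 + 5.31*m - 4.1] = 4.26*m + 5.31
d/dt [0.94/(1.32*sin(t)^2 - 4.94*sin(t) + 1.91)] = (4.6436 - 2.4816*sin(t))*cos(t)/(1.32*sin(t)^2 - 4.94*sin(t) + 1.91)^2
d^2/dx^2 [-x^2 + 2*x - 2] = -2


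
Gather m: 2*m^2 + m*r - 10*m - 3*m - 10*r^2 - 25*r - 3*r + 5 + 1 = 2*m^2 + m*(r - 13) - 10*r^2 - 28*r + 6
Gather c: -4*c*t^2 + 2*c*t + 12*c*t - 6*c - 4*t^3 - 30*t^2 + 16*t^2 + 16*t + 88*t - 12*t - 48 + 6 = c*(-4*t^2 + 14*t - 6) - 4*t^3 - 14*t^2 + 92*t - 42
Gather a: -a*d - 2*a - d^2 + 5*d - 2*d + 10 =a*(-d - 2) - d^2 + 3*d + 10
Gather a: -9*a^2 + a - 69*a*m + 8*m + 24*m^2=-9*a^2 + a*(1 - 69*m) + 24*m^2 + 8*m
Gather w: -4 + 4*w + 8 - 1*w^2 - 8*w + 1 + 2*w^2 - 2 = w^2 - 4*w + 3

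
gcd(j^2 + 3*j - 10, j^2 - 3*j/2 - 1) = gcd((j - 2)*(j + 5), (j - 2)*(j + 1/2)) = j - 2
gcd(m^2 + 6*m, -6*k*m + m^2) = m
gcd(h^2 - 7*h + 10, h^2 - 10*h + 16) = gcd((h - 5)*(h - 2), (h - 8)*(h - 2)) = h - 2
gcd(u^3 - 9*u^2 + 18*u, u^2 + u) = u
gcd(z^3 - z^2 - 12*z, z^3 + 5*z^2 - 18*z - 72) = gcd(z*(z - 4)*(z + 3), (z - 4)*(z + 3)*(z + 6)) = z^2 - z - 12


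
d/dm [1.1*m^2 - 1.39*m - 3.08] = 2.2*m - 1.39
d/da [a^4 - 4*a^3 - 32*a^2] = 4*a*(a^2 - 3*a - 16)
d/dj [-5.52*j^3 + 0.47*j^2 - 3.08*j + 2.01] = -16.56*j^2 + 0.94*j - 3.08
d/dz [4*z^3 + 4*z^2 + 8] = 4*z*(3*z + 2)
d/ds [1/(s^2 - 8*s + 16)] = 2*(4 - s)/(s^2 - 8*s + 16)^2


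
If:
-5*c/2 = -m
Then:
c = 2*m/5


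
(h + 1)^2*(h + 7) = h^3 + 9*h^2 + 15*h + 7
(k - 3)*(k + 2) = k^2 - k - 6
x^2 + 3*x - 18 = (x - 3)*(x + 6)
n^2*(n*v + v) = n^3*v + n^2*v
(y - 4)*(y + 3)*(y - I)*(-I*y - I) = -I*y^4 - y^3 + 13*I*y^2 + 13*y + 12*I*y + 12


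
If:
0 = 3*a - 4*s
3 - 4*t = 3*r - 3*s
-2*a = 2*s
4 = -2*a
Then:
No Solution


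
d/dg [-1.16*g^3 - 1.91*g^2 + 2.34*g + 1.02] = -3.48*g^2 - 3.82*g + 2.34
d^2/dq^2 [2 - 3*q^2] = -6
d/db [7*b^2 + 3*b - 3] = 14*b + 3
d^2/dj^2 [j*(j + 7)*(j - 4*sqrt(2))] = 6*j - 8*sqrt(2) + 14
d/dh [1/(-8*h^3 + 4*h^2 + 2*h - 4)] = (12*h^2 - 4*h - 1)/(2*(4*h^3 - 2*h^2 - h + 2)^2)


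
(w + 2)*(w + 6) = w^2 + 8*w + 12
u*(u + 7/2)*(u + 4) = u^3 + 15*u^2/2 + 14*u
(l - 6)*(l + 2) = l^2 - 4*l - 12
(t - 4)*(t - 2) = t^2 - 6*t + 8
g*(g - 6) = g^2 - 6*g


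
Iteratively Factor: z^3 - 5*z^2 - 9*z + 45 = (z - 5)*(z^2 - 9) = (z - 5)*(z + 3)*(z - 3)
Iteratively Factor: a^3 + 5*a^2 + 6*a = (a + 3)*(a^2 + 2*a) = a*(a + 3)*(a + 2)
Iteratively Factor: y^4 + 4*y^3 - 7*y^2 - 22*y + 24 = (y + 3)*(y^3 + y^2 - 10*y + 8) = (y - 2)*(y + 3)*(y^2 + 3*y - 4) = (y - 2)*(y - 1)*(y + 3)*(y + 4)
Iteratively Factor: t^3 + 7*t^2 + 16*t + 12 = (t + 2)*(t^2 + 5*t + 6) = (t + 2)*(t + 3)*(t + 2)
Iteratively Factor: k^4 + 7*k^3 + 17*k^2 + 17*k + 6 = (k + 1)*(k^3 + 6*k^2 + 11*k + 6) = (k + 1)^2*(k^2 + 5*k + 6) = (k + 1)^2*(k + 2)*(k + 3)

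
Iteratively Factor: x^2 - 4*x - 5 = (x + 1)*(x - 5)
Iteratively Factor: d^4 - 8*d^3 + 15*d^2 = (d - 5)*(d^3 - 3*d^2) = d*(d - 5)*(d^2 - 3*d) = d^2*(d - 5)*(d - 3)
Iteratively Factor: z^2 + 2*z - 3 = (z + 3)*(z - 1)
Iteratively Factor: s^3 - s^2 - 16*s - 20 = (s - 5)*(s^2 + 4*s + 4) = (s - 5)*(s + 2)*(s + 2)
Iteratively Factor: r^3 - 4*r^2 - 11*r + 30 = (r - 5)*(r^2 + r - 6) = (r - 5)*(r - 2)*(r + 3)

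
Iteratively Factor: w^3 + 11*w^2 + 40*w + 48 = (w + 4)*(w^2 + 7*w + 12) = (w + 3)*(w + 4)*(w + 4)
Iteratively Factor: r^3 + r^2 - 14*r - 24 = (r - 4)*(r^2 + 5*r + 6) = (r - 4)*(r + 3)*(r + 2)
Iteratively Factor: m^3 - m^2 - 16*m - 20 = (m + 2)*(m^2 - 3*m - 10) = (m - 5)*(m + 2)*(m + 2)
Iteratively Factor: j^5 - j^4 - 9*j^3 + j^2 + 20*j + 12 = (j + 1)*(j^4 - 2*j^3 - 7*j^2 + 8*j + 12) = (j - 3)*(j + 1)*(j^3 + j^2 - 4*j - 4) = (j - 3)*(j + 1)^2*(j^2 - 4) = (j - 3)*(j + 1)^2*(j + 2)*(j - 2)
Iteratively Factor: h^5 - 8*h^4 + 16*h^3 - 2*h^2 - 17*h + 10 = (h - 1)*(h^4 - 7*h^3 + 9*h^2 + 7*h - 10) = (h - 1)^2*(h^3 - 6*h^2 + 3*h + 10) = (h - 1)^2*(h + 1)*(h^2 - 7*h + 10) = (h - 5)*(h - 1)^2*(h + 1)*(h - 2)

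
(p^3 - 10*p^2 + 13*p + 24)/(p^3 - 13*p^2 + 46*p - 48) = (p + 1)/(p - 2)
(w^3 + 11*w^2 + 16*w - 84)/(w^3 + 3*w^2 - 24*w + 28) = (w + 6)/(w - 2)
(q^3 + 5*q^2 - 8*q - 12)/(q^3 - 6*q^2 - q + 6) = (q^2 + 4*q - 12)/(q^2 - 7*q + 6)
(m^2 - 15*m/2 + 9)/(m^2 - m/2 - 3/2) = (m - 6)/(m + 1)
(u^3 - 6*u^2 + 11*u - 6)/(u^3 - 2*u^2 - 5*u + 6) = (u - 2)/(u + 2)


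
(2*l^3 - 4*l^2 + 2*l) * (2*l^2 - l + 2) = 4*l^5 - 10*l^4 + 12*l^3 - 10*l^2 + 4*l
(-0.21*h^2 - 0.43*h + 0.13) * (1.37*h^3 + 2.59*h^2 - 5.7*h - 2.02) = -0.2877*h^5 - 1.133*h^4 + 0.2614*h^3 + 3.2119*h^2 + 0.1276*h - 0.2626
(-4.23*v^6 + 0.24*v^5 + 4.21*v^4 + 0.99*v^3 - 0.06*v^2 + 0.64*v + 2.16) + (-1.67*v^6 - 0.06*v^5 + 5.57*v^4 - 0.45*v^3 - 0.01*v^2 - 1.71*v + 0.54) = -5.9*v^6 + 0.18*v^5 + 9.78*v^4 + 0.54*v^3 - 0.07*v^2 - 1.07*v + 2.7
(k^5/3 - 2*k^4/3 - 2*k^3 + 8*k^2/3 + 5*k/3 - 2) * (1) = k^5/3 - 2*k^4/3 - 2*k^3 + 8*k^2/3 + 5*k/3 - 2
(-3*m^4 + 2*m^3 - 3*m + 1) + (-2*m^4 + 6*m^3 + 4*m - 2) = -5*m^4 + 8*m^3 + m - 1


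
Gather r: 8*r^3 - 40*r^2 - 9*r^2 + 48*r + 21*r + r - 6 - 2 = 8*r^3 - 49*r^2 + 70*r - 8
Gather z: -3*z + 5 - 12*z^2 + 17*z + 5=-12*z^2 + 14*z + 10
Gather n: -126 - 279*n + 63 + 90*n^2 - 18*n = 90*n^2 - 297*n - 63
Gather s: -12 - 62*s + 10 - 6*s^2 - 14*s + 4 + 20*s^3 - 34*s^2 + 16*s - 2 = 20*s^3 - 40*s^2 - 60*s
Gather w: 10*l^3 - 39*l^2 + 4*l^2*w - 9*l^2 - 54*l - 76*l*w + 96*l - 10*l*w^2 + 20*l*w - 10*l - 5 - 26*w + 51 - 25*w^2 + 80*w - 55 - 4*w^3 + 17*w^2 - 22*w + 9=10*l^3 - 48*l^2 + 32*l - 4*w^3 + w^2*(-10*l - 8) + w*(4*l^2 - 56*l + 32)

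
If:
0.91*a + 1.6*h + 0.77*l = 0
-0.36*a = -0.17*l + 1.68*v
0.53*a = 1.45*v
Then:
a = 2.73584905660377*v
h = -9.10004855715871*v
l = 15.6759156492786*v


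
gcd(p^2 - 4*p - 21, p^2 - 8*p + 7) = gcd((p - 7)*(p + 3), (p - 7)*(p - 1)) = p - 7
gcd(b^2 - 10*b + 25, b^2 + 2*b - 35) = b - 5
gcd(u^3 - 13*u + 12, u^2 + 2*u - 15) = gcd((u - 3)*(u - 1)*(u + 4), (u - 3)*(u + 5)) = u - 3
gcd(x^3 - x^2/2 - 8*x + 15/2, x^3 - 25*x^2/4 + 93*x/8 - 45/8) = x - 5/2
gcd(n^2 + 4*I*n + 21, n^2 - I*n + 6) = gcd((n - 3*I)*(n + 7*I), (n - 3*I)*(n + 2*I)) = n - 3*I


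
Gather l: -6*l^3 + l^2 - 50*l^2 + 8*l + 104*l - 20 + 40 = -6*l^3 - 49*l^2 + 112*l + 20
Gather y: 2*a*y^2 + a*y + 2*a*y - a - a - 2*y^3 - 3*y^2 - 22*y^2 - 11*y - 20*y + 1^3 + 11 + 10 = -2*a - 2*y^3 + y^2*(2*a - 25) + y*(3*a - 31) + 22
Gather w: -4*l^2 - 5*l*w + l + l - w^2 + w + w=-4*l^2 + 2*l - w^2 + w*(2 - 5*l)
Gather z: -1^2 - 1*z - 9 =-z - 10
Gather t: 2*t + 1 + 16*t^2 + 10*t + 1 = 16*t^2 + 12*t + 2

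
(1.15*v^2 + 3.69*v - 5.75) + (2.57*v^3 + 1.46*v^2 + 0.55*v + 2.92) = 2.57*v^3 + 2.61*v^2 + 4.24*v - 2.83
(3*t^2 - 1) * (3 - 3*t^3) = -9*t^5 + 3*t^3 + 9*t^2 - 3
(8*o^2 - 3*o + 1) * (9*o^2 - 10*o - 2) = 72*o^4 - 107*o^3 + 23*o^2 - 4*o - 2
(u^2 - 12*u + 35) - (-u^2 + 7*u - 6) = 2*u^2 - 19*u + 41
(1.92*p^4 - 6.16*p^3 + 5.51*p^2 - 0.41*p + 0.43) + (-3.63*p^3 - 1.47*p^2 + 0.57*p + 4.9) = 1.92*p^4 - 9.79*p^3 + 4.04*p^2 + 0.16*p + 5.33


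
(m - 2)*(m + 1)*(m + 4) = m^3 + 3*m^2 - 6*m - 8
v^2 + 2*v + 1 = (v + 1)^2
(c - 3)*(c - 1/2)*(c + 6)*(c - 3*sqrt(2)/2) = c^4 - 3*sqrt(2)*c^3/2 + 5*c^3/2 - 39*c^2/2 - 15*sqrt(2)*c^2/4 + 9*c + 117*sqrt(2)*c/4 - 27*sqrt(2)/2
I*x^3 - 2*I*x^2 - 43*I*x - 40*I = (x - 8)*(x + 5)*(I*x + I)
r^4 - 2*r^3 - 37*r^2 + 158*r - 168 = (r - 4)*(r - 3)*(r - 2)*(r + 7)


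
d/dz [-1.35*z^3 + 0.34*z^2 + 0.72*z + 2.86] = -4.05*z^2 + 0.68*z + 0.72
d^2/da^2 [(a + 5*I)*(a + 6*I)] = 2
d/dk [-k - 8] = -1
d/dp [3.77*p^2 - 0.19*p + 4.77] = 7.54*p - 0.19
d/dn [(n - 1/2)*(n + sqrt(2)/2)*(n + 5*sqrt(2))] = 3*n^2 - n + 11*sqrt(2)*n - 11*sqrt(2)/4 + 5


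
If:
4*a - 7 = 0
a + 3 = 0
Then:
No Solution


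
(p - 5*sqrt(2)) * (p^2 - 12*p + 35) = p^3 - 12*p^2 - 5*sqrt(2)*p^2 + 35*p + 60*sqrt(2)*p - 175*sqrt(2)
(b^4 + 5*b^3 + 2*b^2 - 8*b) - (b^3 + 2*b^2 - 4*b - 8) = b^4 + 4*b^3 - 4*b + 8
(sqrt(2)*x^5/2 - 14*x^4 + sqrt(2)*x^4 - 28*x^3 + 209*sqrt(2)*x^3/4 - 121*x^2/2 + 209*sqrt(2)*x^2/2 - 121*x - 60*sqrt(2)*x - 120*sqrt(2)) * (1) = sqrt(2)*x^5/2 - 14*x^4 + sqrt(2)*x^4 - 28*x^3 + 209*sqrt(2)*x^3/4 - 121*x^2/2 + 209*sqrt(2)*x^2/2 - 121*x - 60*sqrt(2)*x - 120*sqrt(2)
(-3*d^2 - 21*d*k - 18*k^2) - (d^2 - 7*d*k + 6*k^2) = -4*d^2 - 14*d*k - 24*k^2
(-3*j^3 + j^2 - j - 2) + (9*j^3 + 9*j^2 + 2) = 6*j^3 + 10*j^2 - j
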